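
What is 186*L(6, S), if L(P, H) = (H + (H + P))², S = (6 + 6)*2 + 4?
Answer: 714984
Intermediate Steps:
S = 28 (S = 12*2 + 4 = 24 + 4 = 28)
L(P, H) = (P + 2*H)²
186*L(6, S) = 186*(6 + 2*28)² = 186*(6 + 56)² = 186*62² = 186*3844 = 714984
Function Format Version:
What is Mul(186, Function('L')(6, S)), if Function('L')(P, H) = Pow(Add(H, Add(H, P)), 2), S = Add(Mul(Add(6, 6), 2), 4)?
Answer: 714984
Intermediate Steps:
S = 28 (S = Add(Mul(12, 2), 4) = Add(24, 4) = 28)
Function('L')(P, H) = Pow(Add(P, Mul(2, H)), 2)
Mul(186, Function('L')(6, S)) = Mul(186, Pow(Add(6, Mul(2, 28)), 2)) = Mul(186, Pow(Add(6, 56), 2)) = Mul(186, Pow(62, 2)) = Mul(186, 3844) = 714984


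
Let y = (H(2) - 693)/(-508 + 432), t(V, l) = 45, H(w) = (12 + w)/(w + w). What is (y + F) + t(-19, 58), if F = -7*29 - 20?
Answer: -25677/152 ≈ -168.93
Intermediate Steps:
H(w) = (12 + w)/(2*w) (H(w) = (12 + w)/((2*w)) = (12 + w)*(1/(2*w)) = (12 + w)/(2*w))
y = 1379/152 (y = ((1/2)*(12 + 2)/2 - 693)/(-508 + 432) = ((1/2)*(1/2)*14 - 693)/(-76) = (7/2 - 693)*(-1/76) = -1379/2*(-1/76) = 1379/152 ≈ 9.0724)
F = -223 (F = -203 - 20 = -223)
(y + F) + t(-19, 58) = (1379/152 - 223) + 45 = -32517/152 + 45 = -25677/152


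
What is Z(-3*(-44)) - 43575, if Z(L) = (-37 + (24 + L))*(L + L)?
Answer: -12159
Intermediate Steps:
Z(L) = 2*L*(-13 + L) (Z(L) = (-13 + L)*(2*L) = 2*L*(-13 + L))
Z(-3*(-44)) - 43575 = 2*(-3*(-44))*(-13 - 3*(-44)) - 43575 = 2*132*(-13 + 132) - 43575 = 2*132*119 - 43575 = 31416 - 43575 = -12159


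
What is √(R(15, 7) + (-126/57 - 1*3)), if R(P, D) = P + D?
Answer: √6061/19 ≈ 4.0975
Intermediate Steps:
R(P, D) = D + P
√(R(15, 7) + (-126/57 - 1*3)) = √((7 + 15) + (-126/57 - 1*3)) = √(22 + (-126*1/57 - 3)) = √(22 + (-42/19 - 3)) = √(22 - 99/19) = √(319/19) = √6061/19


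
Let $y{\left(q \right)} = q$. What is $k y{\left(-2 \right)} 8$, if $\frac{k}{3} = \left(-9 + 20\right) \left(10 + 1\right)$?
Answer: $-5808$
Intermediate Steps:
$k = 363$ ($k = 3 \left(-9 + 20\right) \left(10 + 1\right) = 3 \cdot 11 \cdot 11 = 3 \cdot 121 = 363$)
$k y{\left(-2 \right)} 8 = 363 \left(-2\right) 8 = \left(-726\right) 8 = -5808$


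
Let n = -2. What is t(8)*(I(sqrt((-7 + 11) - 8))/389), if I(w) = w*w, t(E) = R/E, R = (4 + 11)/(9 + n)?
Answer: -15/5446 ≈ -0.0027543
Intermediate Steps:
R = 15/7 (R = (4 + 11)/(9 - 2) = 15/7 ≈ 2.1429)
t(E) = 15/(7*E)
I(w) = w**2
t(8)*(I(sqrt((-7 + 11) - 8))/389) = ((15/7)/8)*((sqrt((-7 + 11) - 8))**2/389) = ((15/7)*(1/8))*((sqrt(4 - 8))**2*(1/389)) = 15*((sqrt(-4))**2*(1/389))/56 = 15*((2*I)**2*(1/389))/56 = 15*(-4*1/389)/56 = (15/56)*(-4/389) = -15/5446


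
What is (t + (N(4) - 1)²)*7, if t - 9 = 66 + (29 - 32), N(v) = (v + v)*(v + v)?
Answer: 28287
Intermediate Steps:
N(v) = 4*v² (N(v) = (2*v)*(2*v) = 4*v²)
t = 72 (t = 9 + (66 + (29 - 32)) = 9 + (66 - 3) = 9 + 63 = 72)
(t + (N(4) - 1)²)*7 = (72 + (4*4² - 1)²)*7 = (72 + (4*16 - 1)²)*7 = (72 + (64 - 1)²)*7 = (72 + 63²)*7 = (72 + 3969)*7 = 4041*7 = 28287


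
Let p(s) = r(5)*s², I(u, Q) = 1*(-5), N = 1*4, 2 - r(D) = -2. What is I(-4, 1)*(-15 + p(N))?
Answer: -245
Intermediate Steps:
r(D) = 4 (r(D) = 2 - 1*(-2) = 2 + 2 = 4)
N = 4
I(u, Q) = -5
p(s) = 4*s²
I(-4, 1)*(-15 + p(N)) = -5*(-15 + 4*4²) = -5*(-15 + 4*16) = -5*(-15 + 64) = -5*49 = -245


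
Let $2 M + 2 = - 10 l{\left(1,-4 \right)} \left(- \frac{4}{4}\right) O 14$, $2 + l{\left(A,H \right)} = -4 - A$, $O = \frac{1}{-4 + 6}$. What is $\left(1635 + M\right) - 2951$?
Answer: $-1562$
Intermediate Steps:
$O = \frac{1}{2} \approx 0.5$
$l{\left(A,H \right)} = -6 - A$ ($l{\left(A,H \right)} = -2 - \left(4 + A\right) = -6 - A$)
$M = -246$ ($M = -1 + \frac{- 10 \left(-6 - 1\right) \left(- \frac{4}{4}\right) \frac{1}{2} \cdot 14}{2} = -1 + \frac{- 10 \left(-6 - 1\right) \left(\left(-4\right) \frac{1}{4}\right) \frac{1}{2} \cdot 14}{2} = -1 + \frac{- 10 \left(-7\right) \left(-1\right) \frac{1}{2} \cdot 14}{2} = -1 + \frac{- 10 \cdot 7 \cdot \frac{1}{2} \cdot 14}{2} = -1 + \frac{\left(-10\right) \frac{7}{2} \cdot 14}{2} = -1 + \frac{\left(-35\right) 14}{2} = -1 + \frac{1}{2} \left(-490\right) = -1 - 245 = -246$)
$\left(1635 + M\right) - 2951 = \left(1635 - 246\right) - 2951 = 1389 - 2951 = -1562$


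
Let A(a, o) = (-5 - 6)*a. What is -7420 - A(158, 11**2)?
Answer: -5682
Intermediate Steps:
A(a, o) = -11*a
-7420 - A(158, 11**2) = -7420 - (-11)*158 = -7420 - 1*(-1738) = -7420 + 1738 = -5682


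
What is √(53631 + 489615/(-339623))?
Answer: √6185836094845254/339623 ≈ 231.58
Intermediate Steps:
√(53631 + 489615/(-339623)) = √(53631 + 489615*(-1/339623)) = √(53631 - 489615/339623) = √(18213831498/339623) = √6185836094845254/339623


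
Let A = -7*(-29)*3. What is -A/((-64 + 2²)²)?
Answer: -203/1200 ≈ -0.16917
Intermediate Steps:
A = 609 (A = 203*3 = 609)
-A/((-64 + 2²)²) = -609/((-64 + 2²)²) = -609/((-64 + 4)²) = -609/((-60)²) = -609/3600 = -1*203/1200 = -203/1200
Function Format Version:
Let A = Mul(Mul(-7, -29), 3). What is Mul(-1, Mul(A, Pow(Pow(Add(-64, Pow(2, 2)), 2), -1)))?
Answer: Rational(-203, 1200) ≈ -0.16917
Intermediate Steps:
A = 609 (A = Mul(203, 3) = 609)
Mul(-1, Mul(A, Pow(Pow(Add(-64, Pow(2, 2)), 2), -1))) = Mul(-1, Mul(609, Pow(Pow(Add(-64, Pow(2, 2)), 2), -1))) = Mul(-1, Mul(609, Pow(Pow(Add(-64, 4), 2), -1))) = Mul(-1, Mul(609, Pow(Pow(-60, 2), -1))) = Mul(-1, Mul(609, Pow(3600, -1))) = Mul(-1, Mul(609, Rational(1, 3600))) = Mul(-1, Rational(203, 1200)) = Rational(-203, 1200)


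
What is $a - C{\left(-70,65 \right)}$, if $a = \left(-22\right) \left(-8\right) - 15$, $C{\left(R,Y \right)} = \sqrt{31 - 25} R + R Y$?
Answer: $4711 + 70 \sqrt{6} \approx 4882.5$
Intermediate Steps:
$C{\left(R,Y \right)} = R Y + R \sqrt{6}$ ($C{\left(R,Y \right)} = \sqrt{6} R + R Y = R \sqrt{6} + R Y = R Y + R \sqrt{6}$)
$a = 161$ ($a = 176 - 15 = 161$)
$a - C{\left(-70,65 \right)} = 161 - - 70 \left(65 + \sqrt{6}\right) = 161 - \left(-4550 - 70 \sqrt{6}\right) = 161 + \left(4550 + 70 \sqrt{6}\right) = 4711 + 70 \sqrt{6}$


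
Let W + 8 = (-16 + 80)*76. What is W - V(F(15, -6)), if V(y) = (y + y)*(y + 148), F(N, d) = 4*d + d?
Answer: 11936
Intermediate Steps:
F(N, d) = 5*d
V(y) = 2*y*(148 + y) (V(y) = (2*y)*(148 + y) = 2*y*(148 + y))
W = 4856 (W = -8 + (-16 + 80)*76 = -8 + 64*76 = -8 + 4864 = 4856)
W - V(F(15, -6)) = 4856 - 2*5*(-6)*(148 + 5*(-6)) = 4856 - 2*(-30)*(148 - 30) = 4856 - 2*(-30)*118 = 4856 - 1*(-7080) = 4856 + 7080 = 11936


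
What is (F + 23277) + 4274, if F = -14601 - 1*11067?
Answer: 1883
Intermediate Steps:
F = -25668 (F = -14601 - 11067 = -25668)
(F + 23277) + 4274 = (-25668 + 23277) + 4274 = -2391 + 4274 = 1883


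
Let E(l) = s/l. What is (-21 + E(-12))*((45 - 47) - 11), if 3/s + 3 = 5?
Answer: 2197/8 ≈ 274.63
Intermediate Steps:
s = 3/2 (s = 3/(-3 + 5) = 3/2 ≈ 1.5000)
E(l) = 3/(2*l)
(-21 + E(-12))*((45 - 47) - 11) = (-21 + (3/2)/(-12))*((45 - 47) - 11) = (-21 + (3/2)*(-1/12))*(-2 - 11) = (-21 - 1/8)*(-13) = -169/8*(-13) = 2197/8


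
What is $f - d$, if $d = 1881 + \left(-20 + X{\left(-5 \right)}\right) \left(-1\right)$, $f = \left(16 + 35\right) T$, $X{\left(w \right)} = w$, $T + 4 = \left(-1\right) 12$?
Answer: $-2722$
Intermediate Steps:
$T = -16$ ($T = -4 - 12 = -16$)
$f = -816$ ($f = \left(16 + 35\right) \left(-16\right) = 51 \left(-16\right) = -816$)
$d = 1906$ ($d = 1881 + \left(-20 - 5\right) \left(-1\right) = 1881 - -25 = 1881 + 25 = 1906$)
$f - d = -816 - 1906 = -2722$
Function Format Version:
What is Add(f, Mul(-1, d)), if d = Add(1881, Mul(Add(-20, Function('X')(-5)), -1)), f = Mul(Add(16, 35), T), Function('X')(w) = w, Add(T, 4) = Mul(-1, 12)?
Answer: -2722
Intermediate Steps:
T = -16 (T = Add(-4, Mul(-1, 12)) = Add(-4, -12) = -16)
f = -816 (f = Mul(Add(16, 35), -16) = Mul(51, -16) = -816)
d = 1906 (d = Add(1881, Mul(Add(-20, -5), -1)) = Add(1881, Mul(-25, -1)) = Add(1881, 25) = 1906)
Add(f, Mul(-1, d)) = Add(-816, Mul(-1, 1906)) = Add(-816, -1906) = -2722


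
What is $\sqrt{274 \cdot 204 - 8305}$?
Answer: $\sqrt{47591} \approx 218.15$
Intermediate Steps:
$\sqrt{274 \cdot 204 - 8305} = \sqrt{55896 - 8305} = \sqrt{47591}$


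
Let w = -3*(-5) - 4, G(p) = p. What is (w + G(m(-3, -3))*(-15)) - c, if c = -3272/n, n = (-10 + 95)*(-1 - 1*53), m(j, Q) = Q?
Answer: 126884/2295 ≈ 55.287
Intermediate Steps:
n = -4590 (n = 85*(-1 - 53) = 85*(-54) = -4590)
w = 11 (w = 15 - 4 = 11)
c = 1636/2295 (c = -3272/(-4590) = -3272*(-1/4590) = 1636/2295 ≈ 0.71285)
(w + G(m(-3, -3))*(-15)) - c = (11 - 3*(-15)) - 1*1636/2295 = (11 + 45) - 1636/2295 = 56 - 1636/2295 = 126884/2295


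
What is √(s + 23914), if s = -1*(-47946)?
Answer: 2*√17965 ≈ 268.07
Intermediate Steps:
s = 47946
√(s + 23914) = √(47946 + 23914) = √71860 = 2*√17965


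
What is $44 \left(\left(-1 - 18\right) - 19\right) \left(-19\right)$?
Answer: $31768$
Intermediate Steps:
$44 \left(\left(-1 - 18\right) - 19\right) \left(-19\right) = 44 \left(-19 - 19\right) \left(-19\right) = 44 \left(-38\right) \left(-19\right) = \left(-1672\right) \left(-19\right) = 31768$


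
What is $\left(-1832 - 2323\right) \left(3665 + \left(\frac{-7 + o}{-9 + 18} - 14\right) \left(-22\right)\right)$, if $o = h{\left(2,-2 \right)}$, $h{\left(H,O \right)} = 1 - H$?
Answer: $- \frac{49767205}{3} \approx -1.6589 \cdot 10^{7}$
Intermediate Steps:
$o = -1$ ($o = 1 - 2 = -1$)
$\left(-1832 - 2323\right) \left(3665 + \left(\frac{-7 + o}{-9 + 18} - 14\right) \left(-22\right)\right) = \left(-1832 - 2323\right) \left(3665 + \left(\frac{-7 - 1}{-9 + 18} - 14\right) \left(-22\right)\right) = - 4155 \left(3665 + \left(- \frac{8}{9} - 14\right) \left(-22\right)\right) = - 4155 \left(3665 - - \frac{2948}{9}\right) = - 4155 \left(3665 + \frac{2948}{9}\right) = \left(-4155\right) \frac{35933}{9} = - \frac{49767205}{3}$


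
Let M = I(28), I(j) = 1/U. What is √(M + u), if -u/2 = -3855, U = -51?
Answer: √20053659/51 ≈ 87.807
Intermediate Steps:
I(j) = -1/51 (I(j) = 1/(-51) = -1/51)
M = -1/51 ≈ -0.019608
u = 7710 (u = -2*(-3855) = 7710)
√(M + u) = √(-1/51 + 7710) = √(393209/51) = √20053659/51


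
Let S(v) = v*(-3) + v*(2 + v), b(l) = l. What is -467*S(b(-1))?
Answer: -934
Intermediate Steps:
S(v) = -3*v + v*(2 + v)
-467*S(b(-1)) = -(-467)*(-1 - 1) = -(-467)*(-2) = -467*2 = -934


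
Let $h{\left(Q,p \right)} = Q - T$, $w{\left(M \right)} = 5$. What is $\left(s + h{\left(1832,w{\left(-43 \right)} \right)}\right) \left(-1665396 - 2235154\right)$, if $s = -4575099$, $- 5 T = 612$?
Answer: $17837779169530$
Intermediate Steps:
$T = - \frac{612}{5}$ ($T = \left(- \frac{1}{5}\right) 612 = - \frac{612}{5} \approx -122.4$)
$h{\left(Q,p \right)} = \frac{612}{5} + Q$ ($h{\left(Q,p \right)} = Q - - \frac{612}{5} = Q + \frac{612}{5} = \frac{612}{5} + Q$)
$\left(s + h{\left(1832,w{\left(-43 \right)} \right)}\right) \left(-1665396 - 2235154\right) = \left(-4575099 + \left(\frac{612}{5} + 1832\right)\right) \left(-1665396 - 2235154\right) = \left(-4575099 + \frac{9772}{5}\right) \left(-3900550\right) = \left(- \frac{22865723}{5}\right) \left(-3900550\right) = 17837779169530$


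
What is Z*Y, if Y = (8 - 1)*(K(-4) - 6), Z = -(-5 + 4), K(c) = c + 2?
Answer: -56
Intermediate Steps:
K(c) = 2 + c
Z = 1 (Z = -1*(-1) = 1)
Y = -56 (Y = (8 - 1)*((2 - 4) - 6) = 7*(-2 - 6) = 7*(-8) = -56)
Z*Y = 1*(-56) = -56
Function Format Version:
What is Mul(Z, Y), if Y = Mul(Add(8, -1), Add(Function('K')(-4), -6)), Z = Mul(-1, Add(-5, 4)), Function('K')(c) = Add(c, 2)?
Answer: -56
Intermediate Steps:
Function('K')(c) = Add(2, c)
Z = 1 (Z = Mul(-1, -1) = 1)
Y = -56 (Y = Mul(Add(8, -1), Add(Add(2, -4), -6)) = Mul(7, Add(-2, -6)) = Mul(7, -8) = -56)
Mul(Z, Y) = Mul(1, -56) = -56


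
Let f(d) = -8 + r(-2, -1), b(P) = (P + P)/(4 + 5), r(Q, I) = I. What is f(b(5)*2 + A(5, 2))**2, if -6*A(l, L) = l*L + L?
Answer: 81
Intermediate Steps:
A(l, L) = -L/6 - L*l/6 (A(l, L) = -(l*L + L)/6 = -(L*l + L)/6 = -(L + L*l)/6 = -L/6 - L*l/6)
b(P) = 2*P/9 (b(P) = (2*P)/9 = (2*P)*(1/9) = 2*P/9)
f(d) = -9 (f(d) = -8 - 1 = -9)
f(b(5)*2 + A(5, 2))**2 = (-9)**2 = 81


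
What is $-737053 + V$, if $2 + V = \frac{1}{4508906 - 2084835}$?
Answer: $- \frac{1786673650904}{2424071} \approx -7.3706 \cdot 10^{5}$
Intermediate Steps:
$V = - \frac{4848141}{2424071}$ ($V = -2 + \frac{1}{4508906 - 2084835} = -2 + \frac{1}{2424071} = - \frac{4848141}{2424071} \approx -2.0$)
$-737053 + V = -737053 - \frac{4848141}{2424071} = - \frac{1786673650904}{2424071}$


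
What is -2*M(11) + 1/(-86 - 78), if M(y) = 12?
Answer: -3937/164 ≈ -24.006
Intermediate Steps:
-2*M(11) + 1/(-86 - 78) = -2*12 + 1/(-86 - 78) = -24 + 1/(-164) = -24 - 1/164 = -3937/164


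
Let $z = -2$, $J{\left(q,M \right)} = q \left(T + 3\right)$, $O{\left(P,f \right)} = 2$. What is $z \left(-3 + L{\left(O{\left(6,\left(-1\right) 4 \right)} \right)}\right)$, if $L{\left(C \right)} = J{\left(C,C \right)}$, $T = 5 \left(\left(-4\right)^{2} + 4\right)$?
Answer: $-406$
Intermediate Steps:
$T = 100$ ($T = 5 \left(16 + 4\right) = 5 \cdot 20 = 100$)
$J{\left(q,M \right)} = 103 q$ ($J{\left(q,M \right)} = q \left(100 + 3\right) = q 103 = 103 q$)
$L{\left(C \right)} = 103 C$
$z \left(-3 + L{\left(O{\left(6,\left(-1\right) 4 \right)} \right)}\right) = - 2 \left(-3 + 103 \cdot 2\right) = - 2 \left(-3 + 206\right) = \left(-2\right) 203 = -406$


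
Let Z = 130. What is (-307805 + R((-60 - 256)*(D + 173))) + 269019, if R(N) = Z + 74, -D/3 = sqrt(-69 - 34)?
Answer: -38582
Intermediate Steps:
D = -3*I*sqrt(103) (D = -3*sqrt(-69 - 34) = -3*I*sqrt(103) ≈ -30.447*I)
R(N) = 204 (R(N) = 130 + 74 = 204)
(-307805 + R((-60 - 256)*(D + 173))) + 269019 = (-307805 + 204) + 269019 = -307601 + 269019 = -38582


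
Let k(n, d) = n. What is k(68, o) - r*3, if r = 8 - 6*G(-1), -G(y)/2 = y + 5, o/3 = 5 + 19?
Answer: -100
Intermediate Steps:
o = 72 (o = 3*(5 + 19) = 3*24 = 72)
G(y) = -10 - 2*y (G(y) = -2*(y + 5) = -2*(5 + y) = -10 - 2*y)
r = 56 (r = 8 - 6*(-10 - 2*(-1)) = 8 - 6*(-10 + 2) = 8 - 6*(-8) = 8 + 48 = 56)
k(68, o) - r*3 = 68 - 56*3 = 68 - 1*168 = 68 - 168 = -100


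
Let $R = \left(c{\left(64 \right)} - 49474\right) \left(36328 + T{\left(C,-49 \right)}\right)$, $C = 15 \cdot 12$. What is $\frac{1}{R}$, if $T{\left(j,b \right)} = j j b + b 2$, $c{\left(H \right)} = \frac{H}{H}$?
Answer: $\frac{1}{76750928010} \approx 1.3029 \cdot 10^{-11}$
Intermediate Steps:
$c{\left(H \right)} = 1$
$C = 180$
$T{\left(j,b \right)} = 2 b + b j^{2}$ ($T{\left(j,b \right)} = j^{2} b + 2 b = b j^{2} + 2 b = 2 b + b j^{2}$)
$R = 76750928010$ ($R = \left(1 - 49474\right) \left(36328 - 49 \left(2 + 180^{2}\right)\right) = - 49473 \left(36328 - 49 \left(2 + 32400\right)\right) = - 49473 \left(36328 - 1587698\right) = \left(-49473\right) \left(-1551370\right) = 76750928010$)
$\frac{1}{R} = \frac{1}{76750928010}$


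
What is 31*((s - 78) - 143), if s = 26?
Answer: -6045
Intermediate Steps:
31*((s - 78) - 143) = 31*((26 - 78) - 143) = 31*(-52 - 143) = 31*(-195) = -6045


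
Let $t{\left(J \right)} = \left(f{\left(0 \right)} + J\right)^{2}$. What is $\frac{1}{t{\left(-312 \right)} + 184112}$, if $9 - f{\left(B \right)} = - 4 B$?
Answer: $\frac{1}{275921} \approx 3.6242 \cdot 10^{-6}$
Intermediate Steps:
$f{\left(B \right)} = 9 + 4 B$ ($f{\left(B \right)} = 9 - - 4 B = 9 + 4 B$)
$t{\left(J \right)} = \left(9 + J\right)^{2}$ ($t{\left(J \right)} = \left(\left(9 + 4 \cdot 0\right) + J\right)^{2} = \left(\left(9 + 0\right) + J\right)^{2} = \left(9 + J\right)^{2}$)
$\frac{1}{t{\left(-312 \right)} + 184112} = \frac{1}{\left(9 - 312\right)^{2} + 184112} = \frac{1}{\left(-303\right)^{2} + 184112} = \frac{1}{91809 + 184112} = \frac{1}{275921}$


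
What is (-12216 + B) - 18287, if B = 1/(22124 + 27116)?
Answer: -1501967719/49240 ≈ -30503.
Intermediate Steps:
B = 1/49240 ≈ 2.0309e-5
(-12216 + B) - 18287 = (-12216 + 1/49240) - 18287 = -601515839/49240 - 18287 = -1501967719/49240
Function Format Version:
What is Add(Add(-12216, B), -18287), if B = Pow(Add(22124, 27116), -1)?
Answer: Rational(-1501967719, 49240) ≈ -30503.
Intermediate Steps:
B = Rational(1, 49240) (B = Pow(49240, -1) = Rational(1, 49240) ≈ 2.0309e-5)
Add(Add(-12216, B), -18287) = Add(Add(-12216, Rational(1, 49240)), -18287) = Add(Rational(-601515839, 49240), -18287) = Rational(-1501967719, 49240)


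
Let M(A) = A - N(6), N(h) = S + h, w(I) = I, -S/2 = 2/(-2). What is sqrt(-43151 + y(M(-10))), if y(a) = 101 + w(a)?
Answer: 2*I*sqrt(10767) ≈ 207.53*I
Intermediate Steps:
S = 2 (S = -4/(-2) = -4*(-1)/2 = -2*(-1) = 2)
N(h) = 2 + h
M(A) = -8 + A (M(A) = A - (2 + 6) = A - 1*8 = A - 8 = -8 + A)
y(a) = 101 + a
sqrt(-43151 + y(M(-10))) = sqrt(-43151 + (101 + (-8 - 10))) = sqrt(-43151 + (101 - 18)) = sqrt(-43151 + 83) = sqrt(-43068) = 2*I*sqrt(10767)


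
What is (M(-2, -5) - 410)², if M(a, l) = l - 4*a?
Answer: 165649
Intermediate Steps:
(M(-2, -5) - 410)² = ((-5 - 4*(-2)) - 410)² = ((-5 + 8) - 410)² = (3 - 410)² = (-407)² = 165649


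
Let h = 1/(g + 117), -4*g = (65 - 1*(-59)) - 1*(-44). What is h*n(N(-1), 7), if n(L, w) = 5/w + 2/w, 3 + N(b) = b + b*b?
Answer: 1/75 ≈ 0.013333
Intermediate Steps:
N(b) = -3 + b + b² (N(b) = -3 + (b + b*b) = -3 + (b + b²) = -3 + b + b²)
g = -42 (g = -((65 - 1*(-59)) - 1*(-44))/4 = -((65 + 59) + 44)/4 = -(124 + 44)/4 = -¼*168 = -42)
n(L, w) = 7/w
h = 1/75 (h = 1/(-42 + 117) = 1/75 ≈ 0.013333)
h*n(N(-1), 7) = (7/7)/75 = (7*(⅐))/75 = (1/75)*1 = 1/75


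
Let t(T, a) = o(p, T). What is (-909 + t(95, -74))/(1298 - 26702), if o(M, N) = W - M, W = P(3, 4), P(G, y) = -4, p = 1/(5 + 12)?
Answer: 2587/71978 ≈ 0.035942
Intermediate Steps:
p = 1/17 ≈ 0.058824
W = -4
o(M, N) = -4 - M
t(T, a) = -69/17 (t(T, a) = -4 - 1*1/17 = -4 - 1/17 = -69/17)
(-909 + t(95, -74))/(1298 - 26702) = (-909 - 69/17)/(1298 - 26702) = -15522/17/(-25404) = -15522/17*(-1/25404) = 2587/71978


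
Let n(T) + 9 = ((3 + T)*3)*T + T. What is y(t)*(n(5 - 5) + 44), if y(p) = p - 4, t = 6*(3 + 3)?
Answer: 1120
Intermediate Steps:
t = 36 (t = 6*6 = 36)
n(T) = -9 + T + T*(9 + 3*T) (n(T) = -9 + (((3 + T)*3)*T + T) = -9 + ((9 + 3*T)*T + T) = -9 + (T*(9 + 3*T) + T) = -9 + (T + T*(9 + 3*T)) = -9 + T + T*(9 + 3*T))
y(p) = -4 + p
y(t)*(n(5 - 5) + 44) = (-4 + 36)*((-9 + 3*(5 - 5)² + 10*(5 - 5)) + 44) = 32*((-9 + 3*0² + 10*0) + 44) = 32*((-9 + 3*0 + 0) + 44) = 32*((-9 + 0 + 0) + 44) = 32*(-9 + 44) = 32*35 = 1120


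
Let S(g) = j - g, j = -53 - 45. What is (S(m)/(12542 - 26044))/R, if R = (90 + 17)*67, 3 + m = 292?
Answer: 9/2251066 ≈ 3.9981e-6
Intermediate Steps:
m = 289 (m = -3 + 292 = 289)
j = -98
S(g) = -98 - g
R = 7169 (R = 107*67 = 7169)
(S(m)/(12542 - 26044))/R = ((-98 - 1*289)/(12542 - 26044))/7169 = ((-98 - 289)/(-13502))*(1/7169) = -387*(-1/13502)*(1/7169) = (9/314)*(1/7169) = 9/2251066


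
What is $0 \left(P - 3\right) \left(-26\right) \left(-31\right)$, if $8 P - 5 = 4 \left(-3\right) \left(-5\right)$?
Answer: $0$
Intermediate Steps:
$P = \frac{65}{8}$ ($P = \frac{5}{8} + \frac{4 \left(-3\right) \left(-5\right)}{8} = \frac{5}{8} + \frac{\left(-12\right) \left(-5\right)}{8} = \frac{5}{8} + \frac{1}{8} \cdot 60 = \frac{5}{8} + \frac{15}{2} = \frac{65}{8} \approx 8.125$)
$0 \left(P - 3\right) \left(-26\right) \left(-31\right) = 0 \left(\frac{65}{8} - 3\right) \left(-26\right) \left(-31\right) = 0 \cdot \frac{41}{8} \left(-26\right) \left(-31\right) = 0 \left(-26\right) \left(-31\right) = 0 \left(-31\right) = 0$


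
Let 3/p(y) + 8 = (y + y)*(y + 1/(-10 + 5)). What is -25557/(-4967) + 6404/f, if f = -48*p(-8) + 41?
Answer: 2527650755/15233789 ≈ 165.92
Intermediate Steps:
p(y) = 3/(-8 + 2*y*(-⅕ + y)) (p(y) = 3/(-8 + (y + y)*(y + 1/(-10 + 5))) = 3/(-8 + (2*y)*(y + 1/(-5))) = 3/(-8 + (2*y)*(y - ⅕)) = 3/(-8 + (2*y)*(-⅕ + y)) = 3/(-8 + 2*y*(-⅕ + y)))
f = 3067/77 (f = -360/(-20 - 1*(-8) + 5*(-8)²) + 41 = -360/(-20 + 8 + 5*64) + 41 = -360/(-20 + 8 + 320) + 41 = -360/308 + 41 = -48*15/616 + 41 = -90/77 + 41 = 3067/77 ≈ 39.831)
-25557/(-4967) + 6404/f = -25557/(-4967) + 6404/(3067/77) = -25557*(-1/4967) + 6404*(77/3067) = 25557/4967 + 493108/3067 = 2527650755/15233789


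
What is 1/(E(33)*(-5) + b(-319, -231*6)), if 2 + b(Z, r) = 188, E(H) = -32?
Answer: 1/346 ≈ 0.0028902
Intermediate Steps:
b(Z, r) = 186 (b(Z, r) = -2 + 188 = 186)
1/(E(33)*(-5) + b(-319, -231*6)) = 1/(-32*(-5) + 186) = 1/(160 + 186) = 1/346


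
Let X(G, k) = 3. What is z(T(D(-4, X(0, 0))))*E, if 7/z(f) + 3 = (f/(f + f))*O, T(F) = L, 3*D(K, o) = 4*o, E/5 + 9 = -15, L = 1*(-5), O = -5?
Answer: 1680/11 ≈ 152.73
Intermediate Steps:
L = -5
E = -120 (E = -45 + 5*(-15) = -45 - 75 = -120)
D(K, o) = 4*o/3 (D(K, o) = (4*o)/3 = 4*o/3)
T(F) = -5
z(f) = -14/11 (z(f) = 7/(-3 + (f/(f + f))*(-5)) = 7/(-3 + (f/((2*f)))*(-5)) = 7/(-3 + (f*(1/(2*f)))*(-5)) = 7/(-3 + (½)*(-5)) = 7/(-3 - 5/2) = 7/(-11/2) = 7*(-2/11) = -14/11)
z(T(D(-4, X(0, 0))))*E = -14/11*(-120) = 1680/11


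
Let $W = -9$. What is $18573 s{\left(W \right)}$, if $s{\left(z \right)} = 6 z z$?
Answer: $9026478$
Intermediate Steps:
$s{\left(z \right)} = 6 z^{2}$
$18573 s{\left(W \right)} = 18573 \cdot 6 \left(-9\right)^{2} = 18573 \cdot 6 \cdot 81 = 18573 \cdot 486 = 9026478$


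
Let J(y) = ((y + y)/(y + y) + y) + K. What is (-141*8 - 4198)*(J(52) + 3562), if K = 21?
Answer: -19365336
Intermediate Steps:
J(y) = 22 + y (J(y) = ((y + y)/(y + y) + y) + 21 = ((2*y)/((2*y)) + y) + 21 = ((2*y)*(1/(2*y)) + y) + 21 = (1 + y) + 21 = 22 + y)
(-141*8 - 4198)*(J(52) + 3562) = (-141*8 - 4198)*((22 + 52) + 3562) = (-1128 - 4198)*(74 + 3562) = -5326*3636 = -19365336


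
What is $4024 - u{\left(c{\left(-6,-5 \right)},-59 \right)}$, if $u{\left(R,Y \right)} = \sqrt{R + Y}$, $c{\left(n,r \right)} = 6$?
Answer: $4024 - i \sqrt{53} \approx 4024.0 - 7.2801 i$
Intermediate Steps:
$4024 - u{\left(c{\left(-6,-5 \right)},-59 \right)} = 4024 - \sqrt{6 - 59} = 4024 - \sqrt{-53} = 4024 - i \sqrt{53}$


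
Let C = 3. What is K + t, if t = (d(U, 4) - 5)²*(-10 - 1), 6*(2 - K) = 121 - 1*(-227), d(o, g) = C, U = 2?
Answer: -100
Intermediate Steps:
d(o, g) = 3
K = -56 (K = 2 - (121 - 1*(-227))/6 = 2 - (121 + 227)/6 = 2 - ⅙*348 = 2 - 58 = -56)
t = -44 (t = (3 - 5)²*(-10 - 1) = (-2)²*(-11) = 4*(-11) = -44)
K + t = -56 - 44 = -100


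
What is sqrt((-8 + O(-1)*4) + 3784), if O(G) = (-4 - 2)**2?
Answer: 28*sqrt(5) ≈ 62.610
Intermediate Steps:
O(G) = 36 (O(G) = (-6)**2 = 36)
sqrt((-8 + O(-1)*4) + 3784) = sqrt((-8 + 36*4) + 3784) = sqrt((-8 + 144) + 3784) = sqrt(136 + 3784) = sqrt(3920) = 28*sqrt(5)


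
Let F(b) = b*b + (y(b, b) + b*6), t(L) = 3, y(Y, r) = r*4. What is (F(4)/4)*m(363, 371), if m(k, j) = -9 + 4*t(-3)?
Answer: 42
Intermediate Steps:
y(Y, r) = 4*r
m(k, j) = 3 (m(k, j) = -9 + 4*3 = -9 + 12 = 3)
F(b) = b² + 10*b (F(b) = b*b + (4*b + b*6) = b² + (4*b + 6*b) = b² + 10*b)
(F(4)/4)*m(363, 371) = ((4*(10 + 4))/4)*3 = ((4*14)*(¼))*3 = (56*(¼))*3 = 14*3 = 42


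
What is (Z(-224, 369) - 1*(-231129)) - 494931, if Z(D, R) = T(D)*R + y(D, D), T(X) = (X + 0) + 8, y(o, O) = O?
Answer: -343730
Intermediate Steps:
T(X) = 8 + X (T(X) = X + 8 = 8 + X)
Z(D, R) = D + R*(8 + D) (Z(D, R) = (8 + D)*R + D = R*(8 + D) + D = D + R*(8 + D))
(Z(-224, 369) - 1*(-231129)) - 494931 = ((-224 + 369*(8 - 224)) - 1*(-231129)) - 494931 = ((-224 + 369*(-216)) + 231129) - 494931 = ((-224 - 79704) + 231129) - 494931 = (-79928 + 231129) - 494931 = 151201 - 494931 = -343730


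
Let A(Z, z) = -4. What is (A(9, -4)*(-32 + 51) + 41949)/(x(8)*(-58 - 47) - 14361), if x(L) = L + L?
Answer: -41873/16041 ≈ -2.6104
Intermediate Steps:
x(L) = 2*L
(A(9, -4)*(-32 + 51) + 41949)/(x(8)*(-58 - 47) - 14361) = (-4*(-32 + 51) + 41949)/((2*8)*(-58 - 47) - 14361) = (-4*19 + 41949)/(16*(-105) - 14361) = (-76 + 41949)/(-1680 - 14361) = 41873/(-16041) = 41873*(-1/16041) = -41873/16041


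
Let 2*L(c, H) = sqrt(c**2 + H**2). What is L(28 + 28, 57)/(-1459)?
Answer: -sqrt(6385)/2918 ≈ -0.027384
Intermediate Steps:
L(c, H) = sqrt(H**2 + c**2)/2 (L(c, H) = sqrt(c**2 + H**2)/2 = sqrt(H**2 + c**2)/2)
L(28 + 28, 57)/(-1459) = (sqrt(57**2 + (28 + 28)**2)/2)/(-1459) = (sqrt(3249 + 56**2)/2)*(-1/1459) = (sqrt(3249 + 3136)/2)*(-1/1459) = (sqrt(6385)/2)*(-1/1459) = -sqrt(6385)/2918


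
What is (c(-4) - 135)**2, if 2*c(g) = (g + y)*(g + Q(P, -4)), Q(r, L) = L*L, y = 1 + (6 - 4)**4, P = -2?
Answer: 3249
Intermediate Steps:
y = 17 (y = 1 + 2**4 = 1 + 16 = 17)
Q(r, L) = L**2
c(g) = (16 + g)*(17 + g)/2 (c(g) = ((g + 17)*(g + (-4)**2))/2 = ((17 + g)*(g + 16))/2 = ((17 + g)*(16 + g))/2 = ((16 + g)*(17 + g))/2 = (16 + g)*(17 + g)/2)
(c(-4) - 135)**2 = ((136 + (1/2)*(-4)**2 + (33/2)*(-4)) - 135)**2 = ((136 + (1/2)*16 - 66) - 135)**2 = ((136 + 8 - 66) - 135)**2 = (78 - 135)**2 = (-57)**2 = 3249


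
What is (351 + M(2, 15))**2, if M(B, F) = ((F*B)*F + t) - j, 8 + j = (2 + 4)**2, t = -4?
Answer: 591361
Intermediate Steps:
j = 28 (j = -8 + (2 + 4)**2 = -8 + 6**2 = -8 + 36 = 28)
M(B, F) = -32 + B*F**2 (M(B, F) = ((F*B)*F - 4) - 1*28 = ((B*F)*F - 4) - 28 = (B*F**2 - 4) - 28 = (-4 + B*F**2) - 28 = -32 + B*F**2)
(351 + M(2, 15))**2 = (351 + (-32 + 2*15**2))**2 = (351 + (-32 + 2*225))**2 = (351 + (-32 + 450))**2 = (351 + 418)**2 = 769**2 = 591361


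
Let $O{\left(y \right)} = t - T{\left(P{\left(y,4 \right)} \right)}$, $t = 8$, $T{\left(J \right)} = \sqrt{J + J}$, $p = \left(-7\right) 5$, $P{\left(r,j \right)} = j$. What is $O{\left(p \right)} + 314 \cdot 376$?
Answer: $118072 - 2 \sqrt{2} \approx 1.1807 \cdot 10^{5}$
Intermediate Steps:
$p = -35$
$T{\left(J \right)} = \sqrt{2} \sqrt{J}$ ($T{\left(J \right)} = \sqrt{2 J} = \sqrt{2} \sqrt{J}$)
$O{\left(y \right)} = 8 - 2 \sqrt{2}$ ($O{\left(y \right)} = 8 - \sqrt{2} \sqrt{4} = 8 - \sqrt{2} \cdot 2 = 8 - 2 \sqrt{2}$)
$O{\left(p \right)} + 314 \cdot 376 = \left(8 - 2 \sqrt{2}\right) + 314 \cdot 376 = \left(8 - 2 \sqrt{2}\right) + 118064 = 118072 - 2 \sqrt{2}$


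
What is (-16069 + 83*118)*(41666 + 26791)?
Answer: -429567675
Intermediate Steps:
(-16069 + 83*118)*(41666 + 26791) = (-16069 + 9794)*68457 = -6275*68457 = -429567675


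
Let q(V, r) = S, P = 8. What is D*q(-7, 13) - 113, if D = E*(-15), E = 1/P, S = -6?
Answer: -407/4 ≈ -101.75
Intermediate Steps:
q(V, r) = -6
E = ⅛ (E = 1/8 = ⅛ ≈ 0.12500)
D = -15/8 (D = (⅛)*(-15) = -15/8 ≈ -1.8750)
D*q(-7, 13) - 113 = -15/8*(-6) - 113 = 45/4 - 113 = -407/4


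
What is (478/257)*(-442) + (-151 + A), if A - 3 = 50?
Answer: -236462/257 ≈ -920.09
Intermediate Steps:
A = 53 (A = 3 + 50 = 53)
(478/257)*(-442) + (-151 + A) = (478/257)*(-442) + (-151 + 53) = (478*(1/257))*(-442) - 98 = (478/257)*(-442) - 98 = -211276/257 - 98 = -236462/257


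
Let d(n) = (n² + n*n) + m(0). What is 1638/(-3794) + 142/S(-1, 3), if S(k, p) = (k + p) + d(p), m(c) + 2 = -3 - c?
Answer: 36727/4065 ≈ 9.0349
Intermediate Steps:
m(c) = -5 - c (m(c) = -2 + (-3 - c) = -5 - c)
d(n) = -5 + 2*n² (d(n) = (n² + n*n) + (-5 - 1*0) = (n² + n²) + (-5 + 0) = 2*n² - 5 = -5 + 2*n²)
S(k, p) = -5 + k + p + 2*p² (S(k, p) = (k + p) + (-5 + 2*p²) = -5 + k + p + 2*p²)
1638/(-3794) + 142/S(-1, 3) = 1638/(-3794) + 142/(-5 - 1 + 3 + 2*3²) = 1638*(-1/3794) + 142/(-5 - 1 + 3 + 2*9) = -117/271 + 142/(-5 - 1 + 3 + 18) = -117/271 + 142/15 = 36727/4065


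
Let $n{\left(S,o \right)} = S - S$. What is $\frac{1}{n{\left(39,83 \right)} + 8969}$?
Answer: $\frac{1}{8969} \approx 0.0001115$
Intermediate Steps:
$n{\left(S,o \right)} = 0$
$\frac{1}{n{\left(39,83 \right)} + 8969} = \frac{1}{0 + 8969} = \frac{1}{8969}$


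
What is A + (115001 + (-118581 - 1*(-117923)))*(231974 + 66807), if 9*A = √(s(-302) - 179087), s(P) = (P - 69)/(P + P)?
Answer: 34163515883 + I*√16333394727/2718 ≈ 3.4164e+10 + 47.021*I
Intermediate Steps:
s(P) = (-69 + P)/(2*P) (s(P) = (-69 + P)/((2*P)) = (-69 + P)*(1/(2*P)) = (-69 + P)/(2*P))
A = I*√16333394727/2718 (A = √((½)*(-69 - 302)/(-302) - 179087)/9 = √((½)*(-1/302)*(-371) - 179087)/9 = √(371/604 - 179087)/9 = √(-108168177/604)/9 = (I*√16333394727/302)/9 = I*√16333394727/2718 ≈ 47.021*I)
A + (115001 + (-118581 - 1*(-117923)))*(231974 + 66807) = I*√16333394727/2718 + (115001 + (-118581 - 1*(-117923)))*(231974 + 66807) = I*√16333394727/2718 + (115001 + (-118581 + 117923))*298781 = I*√16333394727/2718 + (115001 - 658)*298781 = I*√16333394727/2718 + 114343*298781 = I*√16333394727/2718 + 34163515883 = 34163515883 + I*√16333394727/2718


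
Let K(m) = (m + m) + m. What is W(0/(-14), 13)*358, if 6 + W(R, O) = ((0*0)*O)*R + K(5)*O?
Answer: 67662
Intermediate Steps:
K(m) = 3*m (K(m) = 2*m + m = 3*m)
W(R, O) = -6 + 15*O (W(R, O) = -6 + (((0*0)*O)*R + (3*5)*O) = -6 + ((0*O)*R + 15*O) = -6 + (0*R + 15*O) = -6 + (0 + 15*O) = -6 + 15*O)
W(0/(-14), 13)*358 = (-6 + 15*13)*358 = (-6 + 195)*358 = 189*358 = 67662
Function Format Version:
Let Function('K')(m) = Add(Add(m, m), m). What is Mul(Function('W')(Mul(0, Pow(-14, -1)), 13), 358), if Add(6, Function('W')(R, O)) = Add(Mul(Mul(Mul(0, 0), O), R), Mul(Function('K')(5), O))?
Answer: 67662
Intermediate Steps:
Function('K')(m) = Mul(3, m) (Function('K')(m) = Add(Mul(2, m), m) = Mul(3, m))
Function('W')(R, O) = Add(-6, Mul(15, O)) (Function('W')(R, O) = Add(-6, Add(Mul(Mul(Mul(0, 0), O), R), Mul(Mul(3, 5), O))) = Add(-6, Add(Mul(Mul(0, O), R), Mul(15, O))) = Add(-6, Add(Mul(0, R), Mul(15, O))) = Add(-6, Add(0, Mul(15, O))) = Add(-6, Mul(15, O)))
Mul(Function('W')(Mul(0, Pow(-14, -1)), 13), 358) = Mul(Add(-6, Mul(15, 13)), 358) = Mul(Add(-6, 195), 358) = Mul(189, 358) = 67662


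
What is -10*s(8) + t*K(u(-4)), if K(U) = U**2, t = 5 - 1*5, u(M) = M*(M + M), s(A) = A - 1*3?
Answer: -50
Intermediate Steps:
s(A) = -3 + A (s(A) = A - 3 = -3 + A)
u(M) = 2*M**2 (u(M) = M*(2*M) = 2*M**2)
t = 0 (t = 5 - 5 = 0)
-10*s(8) + t*K(u(-4)) = -10*(-3 + 8) + 0*(2*(-4)**2)**2 = -10*5 + 0*(2*16)**2 = -50 + 0*32**2 = -50 + 0*1024 = -50 + 0 = -50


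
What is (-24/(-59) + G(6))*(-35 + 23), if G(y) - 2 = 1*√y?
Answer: -1704/59 - 12*√6 ≈ -58.275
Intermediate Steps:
G(y) = 2 + √y (G(y) = 2 + 1*√y = 2 + √y)
(-24/(-59) + G(6))*(-35 + 23) = (-24/(-59) + (2 + √6))*(-35 + 23) = (-24*(-1/59) + (2 + √6))*(-12) = (24/59 + (2 + √6))*(-12) = (142/59 + √6)*(-12) = -1704/59 - 12*√6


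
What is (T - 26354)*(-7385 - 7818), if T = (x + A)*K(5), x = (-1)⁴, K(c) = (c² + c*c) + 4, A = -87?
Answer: 471262594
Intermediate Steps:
K(c) = 4 + 2*c² (K(c) = (c² + c²) + 4 = 2*c² + 4 = 4 + 2*c²)
x = 1
T = -4644 (T = (1 - 87)*(4 + 2*5²) = -86*(4 + 2*25) = -86*(4 + 50) = -86*54 = -4644)
(T - 26354)*(-7385 - 7818) = (-4644 - 26354)*(-7385 - 7818) = -30998*(-15203) = 471262594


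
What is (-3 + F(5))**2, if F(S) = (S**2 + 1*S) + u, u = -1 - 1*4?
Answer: 484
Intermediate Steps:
u = -5 (u = -1 - 4 = -5)
F(S) = -5 + S + S**2 (F(S) = (S**2 + 1*S) - 5 = (S**2 + S) - 5 = (S + S**2) - 5 = -5 + S + S**2)
(-3 + F(5))**2 = (-3 + (-5 + 5 + 5**2))**2 = (-3 + (-5 + 5 + 25))**2 = (-3 + 25)**2 = 22**2 = 484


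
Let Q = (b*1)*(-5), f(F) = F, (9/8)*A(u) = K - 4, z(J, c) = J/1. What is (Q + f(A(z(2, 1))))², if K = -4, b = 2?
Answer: 23716/81 ≈ 292.79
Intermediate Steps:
z(J, c) = J (z(J, c) = J*1 = J)
A(u) = -64/9 (A(u) = 8*(-4 - 4)/9 = (8/9)*(-8) = -64/9)
Q = -10 (Q = (2*1)*(-5) = 2*(-5) = -10)
(Q + f(A(z(2, 1))))² = (-10 - 64/9)² = (-154/9)² = 23716/81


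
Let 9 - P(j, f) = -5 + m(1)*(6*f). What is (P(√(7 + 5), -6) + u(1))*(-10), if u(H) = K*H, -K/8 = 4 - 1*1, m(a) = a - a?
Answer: 100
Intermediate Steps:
m(a) = 0
K = -24 (K = -8*(4 - 1*1) = -8*(4 - 1) = -8*3 = -24)
P(j, f) = 14 (P(j, f) = 9 - (-5 + 0*(6*f)) = 9 - (-5 + 0) = 9 - 1*(-5) = 9 + 5 = 14)
u(H) = -24*H
(P(√(7 + 5), -6) + u(1))*(-10) = (14 - 24*1)*(-10) = (14 - 24)*(-10) = -10*(-10) = 100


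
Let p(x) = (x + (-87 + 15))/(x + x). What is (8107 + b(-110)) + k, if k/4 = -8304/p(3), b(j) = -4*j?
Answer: 263013/23 ≈ 11435.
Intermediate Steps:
p(x) = (-72 + x)/(2*x) (p(x) = (x - 72)/((2*x)) = (-72 + x)*(1/(2*x)) = (-72 + x)/(2*x))
k = 66432/23 (k = 4*(-8304*6/(-72 + 3)) = 4*(-8304/((1/2)*(1/3)*(-69))) = 4*(-8304/(-23/2)) = 4*(-8304*(-2/23)) = 4*(16608/23) = 66432/23 ≈ 2888.3)
(8107 + b(-110)) + k = (8107 - 4*(-110)) + 66432/23 = (8107 + 440) + 66432/23 = 8547 + 66432/23 = 263013/23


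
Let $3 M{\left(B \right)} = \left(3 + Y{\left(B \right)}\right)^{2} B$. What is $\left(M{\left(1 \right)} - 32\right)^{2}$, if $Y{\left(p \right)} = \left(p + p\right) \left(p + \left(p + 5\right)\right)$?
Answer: $\frac{37249}{9} \approx 4138.8$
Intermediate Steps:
$Y{\left(p \right)} = 2 p \left(5 + 2 p\right)$ ($Y{\left(p \right)} = 2 p \left(p + \left(5 + p\right)\right) = 2 p \left(5 + 2 p\right)$)
$M{\left(B \right)} = \frac{B \left(3 + 2 B \left(5 + 2 B\right)\right)^{2}}{3}$ ($M{\left(B \right)} = \frac{\left(3 + 2 B \left(5 + 2 B\right)\right)^{2} B}{3} = \frac{B \left(3 + 2 B \left(5 + 2 B\right)\right)^{2}}{3}$)
$\left(M{\left(1 \right)} - 32\right)^{2} = \left(\frac{1}{3} \cdot 1 \left(3 + 2 \cdot 1 \left(5 + 2 \cdot 1\right)\right)^{2} - 32\right)^{2} = \left(\frac{1}{3} \cdot 1 \left(3 + 2 \cdot 1 \left(5 + 2\right)\right)^{2} - 32\right)^{2} = \left(\frac{1}{3} \cdot 1 \left(3 + 2 \cdot 1 \cdot 7\right)^{2} - 32\right)^{2} = \left(\frac{1}{3} \cdot 1 \left(3 + 14\right)^{2} - 32\right)^{2} = \left(\frac{1}{3} \cdot 1 \cdot 17^{2} - 32\right)^{2} = \left(\frac{1}{3} \cdot 1 \cdot 289 - 32\right)^{2} = \left(\frac{289}{3} - 32\right)^{2} = \left(\frac{193}{3}\right)^{2} = \frac{37249}{9}$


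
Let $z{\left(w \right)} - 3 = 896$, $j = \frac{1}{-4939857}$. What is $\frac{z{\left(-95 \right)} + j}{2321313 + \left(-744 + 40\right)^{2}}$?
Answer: $\frac{4440931442}{13915226439153} \approx 0.00031914$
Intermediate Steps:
$j = - \frac{1}{4939857} \approx -2.0244 \cdot 10^{-7}$
$z{\left(w \right)} = 899$ ($z{\left(w \right)} = 3 + 896 = 899$)
$\frac{z{\left(-95 \right)} + j}{2321313 + \left(-744 + 40\right)^{2}} = \frac{899 - \frac{1}{4939857}}{2321313 + \left(-744 + 40\right)^{2}} = \frac{4440931442}{4939857 \left(2321313 + \left(-704\right)^{2}\right)} = \frac{4440931442}{4939857 \left(2321313 + 495616\right)} = \frac{4440931442}{4939857 \cdot 2816929} = \frac{4440931442}{4939857} \cdot \frac{1}{2816929} = \frac{4440931442}{13915226439153}$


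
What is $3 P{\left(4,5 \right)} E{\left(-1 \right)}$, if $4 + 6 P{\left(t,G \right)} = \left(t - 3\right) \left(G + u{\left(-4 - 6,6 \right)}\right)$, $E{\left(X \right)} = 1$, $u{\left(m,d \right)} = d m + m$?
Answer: $- \frac{69}{2} \approx -34.5$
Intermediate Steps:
$u{\left(m,d \right)} = m + d m$
$P{\left(t,G \right)} = - \frac{2}{3} + \frac{\left(-70 + G\right) \left(-3 + t\right)}{6}$ ($P{\left(t,G \right)} = - \frac{2}{3} + \frac{\left(t - 3\right) \left(G + \left(-4 - 6\right) \left(1 + 6\right)\right)}{6} = - \frac{2}{3} + \frac{\left(-3 + t\right) \left(G + \left(-4 - 6\right) 7\right)}{6} = - \frac{2}{3} + \frac{\left(-3 + t\right) \left(G - 70\right)}{6} = - \frac{2}{3} + \frac{\left(-3 + t\right) \left(-70 + G\right)}{6} = - \frac{2}{3} + \frac{\left(-70 + G\right) \left(-3 + t\right)}{6}$)
$3 P{\left(4,5 \right)} E{\left(-1 \right)} = 3 \left(\frac{103}{3} - \frac{140}{3} - \frac{5}{2} + \frac{1}{6} \cdot 5 \cdot 4\right) 1 = 3 \left(\frac{103}{3} - \frac{140}{3} - \frac{5}{2} + \frac{10}{3}\right) 1 = 3 \left(- \frac{23}{2}\right) 1 = \left(- \frac{69}{2}\right) 1 = - \frac{69}{2}$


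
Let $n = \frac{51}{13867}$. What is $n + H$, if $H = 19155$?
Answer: $\frac{265622436}{13867} \approx 19155.0$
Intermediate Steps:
$n = \frac{51}{13867}$ ($n = 51 \cdot \frac{1}{13867} = \frac{51}{13867} \approx 0.0036778$)
$n + H = \frac{51}{13867} + 19155 = \frac{265622436}{13867}$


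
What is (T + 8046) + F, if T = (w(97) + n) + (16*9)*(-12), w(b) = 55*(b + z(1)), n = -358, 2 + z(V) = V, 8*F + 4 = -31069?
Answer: 58847/8 ≈ 7355.9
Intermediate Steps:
F = -31073/8 (F = -½ + (⅛)*(-31069) = -½ - 31069/8 = -31073/8 ≈ -3884.1)
z(V) = -2 + V
w(b) = -55 + 55*b (w(b) = 55*(b + (-2 + 1)) = 55*(b - 1) = 55*(-1 + b) = -55 + 55*b)
T = 3194 (T = ((-55 + 55*97) - 358) + (16*9)*(-12) = ((-55 + 5335) - 358) + 144*(-12) = (5280 - 358) - 1728 = 4922 - 1728 = 3194)
(T + 8046) + F = (3194 + 8046) - 31073/8 = 11240 - 31073/8 = 58847/8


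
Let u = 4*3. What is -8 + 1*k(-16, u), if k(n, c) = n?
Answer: -24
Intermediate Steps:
u = 12
-8 + 1*k(-16, u) = -8 + 1*(-16) = -8 - 16 = -24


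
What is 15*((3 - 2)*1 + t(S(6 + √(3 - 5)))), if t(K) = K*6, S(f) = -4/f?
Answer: -795/19 + 180*I*√2/19 ≈ -41.842 + 13.398*I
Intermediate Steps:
t(K) = 6*K
15*((3 - 2)*1 + t(S(6 + √(3 - 5)))) = 15*((3 - 2)*1 + 6*(-4/(6 + √(3 - 5)))) = 15*(1*1 + 6*(-4/(6 + √(-2)))) = 15*(1 + 6*(-4/(6 + I*√2))) = 15*(1 - 24/(6 + I*√2)) = 15 - 360/(6 + I*√2)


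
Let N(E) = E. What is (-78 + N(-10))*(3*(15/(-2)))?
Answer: 1980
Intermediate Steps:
(-78 + N(-10))*(3*(15/(-2))) = (-78 - 10)*(3*(15/(-2))) = -264*15*(-1/2) = -264*(-15)/2 = -88*(-45/2) = 1980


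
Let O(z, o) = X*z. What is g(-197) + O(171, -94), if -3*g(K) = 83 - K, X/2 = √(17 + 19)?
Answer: 5876/3 ≈ 1958.7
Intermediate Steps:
X = 12 (X = 2*√(17 + 19) = 2*√36 = 2*6 = 12)
g(K) = -83/3 + K/3 (g(K) = -(83 - K)/3 = -83/3 + K/3)
O(z, o) = 12*z
g(-197) + O(171, -94) = (-83/3 + (⅓)*(-197)) + 12*171 = (-83/3 - 197/3) + 2052 = -280/3 + 2052 = 5876/3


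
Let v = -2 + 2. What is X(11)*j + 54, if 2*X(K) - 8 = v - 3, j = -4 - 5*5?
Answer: -37/2 ≈ -18.500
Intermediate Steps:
v = 0
j = -29 (j = -4 - 25 = -29)
X(K) = 5/2 (X(K) = 4 + (0 - 3)/2 = 4 + (1/2)*(-3) = 4 - 3/2 = 5/2)
X(11)*j + 54 = (5/2)*(-29) + 54 = -145/2 + 54 = -37/2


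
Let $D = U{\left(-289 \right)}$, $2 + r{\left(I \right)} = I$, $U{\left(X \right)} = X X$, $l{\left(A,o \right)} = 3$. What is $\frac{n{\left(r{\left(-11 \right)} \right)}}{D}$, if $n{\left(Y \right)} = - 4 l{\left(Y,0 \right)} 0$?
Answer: $0$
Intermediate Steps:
$U{\left(X \right)} = X^{2}$
$r{\left(I \right)} = -2 + I$
$n{\left(Y \right)} = 0$ ($n{\left(Y \right)} = \left(-4\right) 3 \cdot 0 = \left(-12\right) 0 = 0$)
$D = 83521$ ($D = \left(-289\right)^{2} = 83521$)
$\frac{n{\left(r{\left(-11 \right)} \right)}}{D} = \frac{0}{83521} = 0 \cdot \frac{1}{83521} = 0$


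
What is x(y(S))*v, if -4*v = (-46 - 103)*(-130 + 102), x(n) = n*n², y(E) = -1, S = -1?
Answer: 1043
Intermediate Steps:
x(n) = n³
v = -1043 (v = -(-46 - 103)*(-130 + 102)/4 = -(-149)*(-28)/4 = -¼*4172 = -1043)
x(y(S))*v = (-1)³*(-1043) = -1*(-1043) = 1043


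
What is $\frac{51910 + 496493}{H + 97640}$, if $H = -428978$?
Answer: $- \frac{182801}{110446} \approx -1.6551$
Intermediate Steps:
$\frac{51910 + 496493}{H + 97640} = \frac{51910 + 496493}{-428978 + 97640} = \frac{548403}{-331338} = 548403 \left(- \frac{1}{331338}\right) = - \frac{182801}{110446}$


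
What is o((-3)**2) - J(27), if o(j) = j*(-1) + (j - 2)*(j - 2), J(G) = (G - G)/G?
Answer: 40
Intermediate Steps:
J(G) = 0 (J(G) = 0/G = 0)
o(j) = (-2 + j)**2 - j (o(j) = -j + (-2 + j)*(-2 + j) = -j + (-2 + j)**2 = (-2 + j)**2 - j)
o((-3)**2) - J(27) = ((-2 + (-3)**2)**2 - 1*(-3)**2) - 1*0 = ((-2 + 9)**2 - 1*9) + 0 = (7**2 - 9) + 0 = (49 - 9) + 0 = 40 + 0 = 40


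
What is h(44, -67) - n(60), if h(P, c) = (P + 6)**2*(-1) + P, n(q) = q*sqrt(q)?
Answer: -2456 - 120*sqrt(15) ≈ -2920.8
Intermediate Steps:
n(q) = q**(3/2)
h(P, c) = P - (6 + P)**2 (h(P, c) = (6 + P)**2*(-1) + P = -(6 + P)**2 + P = P - (6 + P)**2)
h(44, -67) - n(60) = (44 - (6 + 44)**2) - 60**(3/2) = (44 - 1*50**2) - 120*sqrt(15) = (44 - 1*2500) - 120*sqrt(15) = (44 - 2500) - 120*sqrt(15) = -2456 - 120*sqrt(15)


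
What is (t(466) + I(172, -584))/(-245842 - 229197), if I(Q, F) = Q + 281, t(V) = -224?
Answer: -229/475039 ≈ -0.00048207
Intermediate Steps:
I(Q, F) = 281 + Q
(t(466) + I(172, -584))/(-245842 - 229197) = (-224 + (281 + 172))/(-245842 - 229197) = (-224 + 453)/(-475039) = 229*(-1/475039) = -229/475039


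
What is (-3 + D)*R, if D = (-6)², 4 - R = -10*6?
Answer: 2112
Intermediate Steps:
R = 64 (R = 4 - (-10)*6 = 4 - 1*(-60) = 4 + 60 = 64)
D = 36
(-3 + D)*R = (-3 + 36)*64 = 33*64 = 2112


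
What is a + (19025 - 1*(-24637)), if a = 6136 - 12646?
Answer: 37152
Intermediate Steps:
a = -6510
a + (19025 - 1*(-24637)) = -6510 + (19025 - 1*(-24637)) = -6510 + (19025 + 24637) = -6510 + 43662 = 37152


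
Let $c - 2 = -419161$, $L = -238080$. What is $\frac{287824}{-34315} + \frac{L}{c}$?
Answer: $- \frac{112474304816}{14383441085} \approx -7.8197$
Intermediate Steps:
$c = -419159$ ($c = 2 - 419161 = -419159$)
$\frac{287824}{-34315} + \frac{L}{c} = \frac{287824}{-34315} - \frac{238080}{-419159} = 287824 \left(- \frac{1}{34315}\right) - - \frac{238080}{419159} = - \frac{287824}{34315} + \frac{238080}{419159} = - \frac{112474304816}{14383441085}$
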